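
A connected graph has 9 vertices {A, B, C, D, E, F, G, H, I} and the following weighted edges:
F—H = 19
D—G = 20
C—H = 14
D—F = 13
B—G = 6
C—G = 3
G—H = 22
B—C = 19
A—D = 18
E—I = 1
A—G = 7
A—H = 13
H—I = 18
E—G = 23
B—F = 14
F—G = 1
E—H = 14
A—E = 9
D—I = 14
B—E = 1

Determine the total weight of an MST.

45

Prim's algorithm from C:
Step 1: cheapest edge leaving the tree is C—G (3); add G.
Step 2: cheapest edge leaving the tree is F—G (1); add F.
Step 3: cheapest edge leaving the tree is B—G (6); add B.
Step 4: cheapest edge leaving the tree is B—E (1); add E.
Step 5: cheapest edge leaving the tree is E—I (1); add I.
Step 6: cheapest edge leaving the tree is A—G (7); add A.
Step 7: cheapest edge leaving the tree is D—F (13); add D.
Step 8: cheapest edge leaving the tree is A—H (13); add H.
MST edges: C—G, F—G, B—G, B—E, E—I, A—G, D—F, A—H; total weight 3+1+6+1+1+7+13+13 = 45.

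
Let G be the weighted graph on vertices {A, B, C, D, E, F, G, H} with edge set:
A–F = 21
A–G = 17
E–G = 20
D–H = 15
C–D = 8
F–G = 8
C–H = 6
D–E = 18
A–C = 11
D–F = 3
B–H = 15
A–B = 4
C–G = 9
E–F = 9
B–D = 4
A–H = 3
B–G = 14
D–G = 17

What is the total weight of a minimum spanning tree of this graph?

Prim's algorithm from B:
Step 1: cheapest edge leaving the tree is A–B (4); add A.
Step 2: cheapest edge leaving the tree is A–H (3); add H.
Step 3: cheapest edge leaving the tree is B–D (4); add D.
Step 4: cheapest edge leaving the tree is D–F (3); add F.
Step 5: cheapest edge leaving the tree is C–H (6); add C.
Step 6: cheapest edge leaving the tree is F–G (8); add G.
Step 7: cheapest edge leaving the tree is E–F (9); add E.
MST edges: A–B, A–H, B–D, D–F, C–H, F–G, E–F; total weight 4+3+4+3+6+8+9 = 37.

37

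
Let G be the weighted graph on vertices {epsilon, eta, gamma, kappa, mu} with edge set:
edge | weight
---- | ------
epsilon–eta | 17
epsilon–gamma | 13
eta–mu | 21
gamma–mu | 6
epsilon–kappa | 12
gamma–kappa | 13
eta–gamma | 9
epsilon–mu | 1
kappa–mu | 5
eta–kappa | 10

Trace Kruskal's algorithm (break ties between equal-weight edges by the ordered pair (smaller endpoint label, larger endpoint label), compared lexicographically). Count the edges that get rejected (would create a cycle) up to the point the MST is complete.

0

Sort edges by weight, then run Kruskal:
epsilon–mu (1): add — endpoints in different components.
kappa–mu (5): add — endpoints in different components.
gamma–mu (6): add — endpoints in different components.
eta–gamma (9): add — endpoints in different components.
Edges rejected before the tree was complete: 0.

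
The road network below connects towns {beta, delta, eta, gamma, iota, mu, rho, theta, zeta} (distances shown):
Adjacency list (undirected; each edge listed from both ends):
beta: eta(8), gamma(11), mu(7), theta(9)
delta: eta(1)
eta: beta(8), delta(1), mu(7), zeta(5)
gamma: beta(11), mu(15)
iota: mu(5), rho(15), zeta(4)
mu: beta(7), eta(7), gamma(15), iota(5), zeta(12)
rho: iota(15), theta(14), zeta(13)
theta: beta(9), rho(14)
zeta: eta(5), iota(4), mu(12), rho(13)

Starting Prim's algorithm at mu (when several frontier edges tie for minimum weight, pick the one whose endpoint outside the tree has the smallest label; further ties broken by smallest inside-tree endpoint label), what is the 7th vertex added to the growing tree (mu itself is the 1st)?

Prim, starting at mu.
Step 1: cheapest edge leaving the tree is iota—mu (5); add iota.
Step 2: cheapest edge leaving the tree is iota—zeta (4); add zeta.
Step 3: cheapest edge leaving the tree is eta—zeta (5); add eta.
Step 4: cheapest edge leaving the tree is delta—eta (1); add delta.
Step 5: cheapest edge leaving the tree is beta—mu (7); add beta.
Step 6: cheapest edge leaving the tree is beta—theta (9); add theta.
Step 7: cheapest edge leaving the tree is beta—gamma (11); add gamma.
Step 8: cheapest edge leaving the tree is rho—zeta (13); add rho.
Vertex order: mu, iota, zeta, eta, delta, beta, theta, gamma, rho. The 7th vertex is theta.

theta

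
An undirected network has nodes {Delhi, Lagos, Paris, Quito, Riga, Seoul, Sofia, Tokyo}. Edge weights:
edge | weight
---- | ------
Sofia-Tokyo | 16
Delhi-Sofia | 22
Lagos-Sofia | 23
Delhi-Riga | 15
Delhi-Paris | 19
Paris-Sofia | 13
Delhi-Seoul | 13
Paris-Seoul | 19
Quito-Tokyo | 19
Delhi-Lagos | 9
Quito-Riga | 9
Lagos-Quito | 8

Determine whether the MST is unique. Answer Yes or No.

No

Sort edges by weight, then run Kruskal:
Lagos-Quito (8): add — endpoints in different components.
Delhi-Lagos (9): add — endpoints in different components.
Quito-Riga (9): add — endpoints in different components.
Delhi-Seoul (13): add — endpoints in different components.
Paris-Sofia (13): add — endpoints in different components.
Delhi-Riga (15): skip — Riga and Delhi already connected.
Sofia-Tokyo (16): add — endpoints in different components.
Delhi-Paris (19): add — endpoints in different components.
Non-tree edge Quito-Tokyo has weight 19, equal to the heaviest edge on its tree cycle — swapping gives another MST of the same weight. Not unique.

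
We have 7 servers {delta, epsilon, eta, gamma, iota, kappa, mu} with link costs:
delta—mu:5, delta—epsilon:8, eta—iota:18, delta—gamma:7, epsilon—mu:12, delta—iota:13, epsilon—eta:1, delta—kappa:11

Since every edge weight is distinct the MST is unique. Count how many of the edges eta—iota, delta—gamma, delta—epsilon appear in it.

Sort edges by weight, then run Kruskal:
epsilon—eta (1): add. Components now {iota} {mu} {delta} {epsilon,eta} {gamma} {kappa}
delta—mu (5): add. Components now {iota} {delta,mu} {epsilon,eta} {gamma} {kappa}
delta—gamma (7): add. Components now {iota} {delta,gamma,mu} {epsilon,eta} {kappa}
delta—epsilon (8): add. Components now {iota} {delta,epsilon,eta,gamma,mu} {kappa}
delta—kappa (11): add. Components now {iota} {delta,epsilon,eta,gamma,kappa,mu}
epsilon—mu (12): skip — mu and epsilon already connected.
delta—iota (13): add. Components now {delta,epsilon,eta,gamma,iota,kappa,mu}
MST edge set: {epsilon—eta, delta—mu, delta—gamma, delta—epsilon, delta—kappa, delta—iota}.
Of the listed edges, {delta—gamma, delta—epsilon} are in the MST → 2.

2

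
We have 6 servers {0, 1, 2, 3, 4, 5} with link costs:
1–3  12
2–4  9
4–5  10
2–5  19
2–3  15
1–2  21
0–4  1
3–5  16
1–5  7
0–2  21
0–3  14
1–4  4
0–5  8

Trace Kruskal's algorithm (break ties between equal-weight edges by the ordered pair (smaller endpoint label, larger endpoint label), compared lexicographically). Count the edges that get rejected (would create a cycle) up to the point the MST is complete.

Sort edges by weight, then run Kruskal:
0–4 (1): add — endpoints in different components.
1–4 (4): add — endpoints in different components.
1–5 (7): add — endpoints in different components.
0–5 (8): skip — 0 and 5 already connected.
2–4 (9): add — endpoints in different components.
4–5 (10): skip — 4 and 5 already connected.
1–3 (12): add — endpoints in different components.
Edges rejected before the tree was complete: 2.

2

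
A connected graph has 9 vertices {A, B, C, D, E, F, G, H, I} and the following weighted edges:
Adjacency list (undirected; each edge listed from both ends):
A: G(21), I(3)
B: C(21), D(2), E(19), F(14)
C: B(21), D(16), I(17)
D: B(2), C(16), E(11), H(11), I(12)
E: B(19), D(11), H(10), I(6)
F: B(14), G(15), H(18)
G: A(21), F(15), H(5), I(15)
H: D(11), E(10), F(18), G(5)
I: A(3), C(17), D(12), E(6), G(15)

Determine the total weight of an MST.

67

Prim's algorithm from B:
Step 1: cheapest edge leaving the tree is B—D (2); add D.
Step 2: cheapest edge leaving the tree is D—E (11); add E.
Step 3: cheapest edge leaving the tree is E—I (6); add I.
Step 4: cheapest edge leaving the tree is A—I (3); add A.
Step 5: cheapest edge leaving the tree is E—H (10); add H.
Step 6: cheapest edge leaving the tree is G—H (5); add G.
Step 7: cheapest edge leaving the tree is B—F (14); add F.
Step 8: cheapest edge leaving the tree is C—D (16); add C.
MST edges: B—D, D—E, E—I, A—I, E—H, G—H, B—F, C—D; total weight 2+11+6+3+10+5+14+16 = 67.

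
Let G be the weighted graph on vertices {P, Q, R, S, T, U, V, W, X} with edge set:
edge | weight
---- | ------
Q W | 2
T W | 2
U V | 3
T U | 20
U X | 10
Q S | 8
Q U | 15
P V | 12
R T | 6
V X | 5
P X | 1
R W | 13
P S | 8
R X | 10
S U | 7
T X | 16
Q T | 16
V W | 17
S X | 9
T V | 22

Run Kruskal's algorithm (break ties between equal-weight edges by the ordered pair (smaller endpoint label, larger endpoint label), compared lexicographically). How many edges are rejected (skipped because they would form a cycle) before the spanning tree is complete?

1

Sort edges by weight, then run Kruskal:
P X (1): add — endpoints in different components.
Q W (2): add — endpoints in different components.
T W (2): add — endpoints in different components.
U V (3): add — endpoints in different components.
V X (5): add — endpoints in different components.
R T (6): add — endpoints in different components.
S U (7): add — endpoints in different components.
P S (8): skip — S and P already connected.
Q S (8): add — endpoints in different components.
Edges rejected before the tree was complete: 1.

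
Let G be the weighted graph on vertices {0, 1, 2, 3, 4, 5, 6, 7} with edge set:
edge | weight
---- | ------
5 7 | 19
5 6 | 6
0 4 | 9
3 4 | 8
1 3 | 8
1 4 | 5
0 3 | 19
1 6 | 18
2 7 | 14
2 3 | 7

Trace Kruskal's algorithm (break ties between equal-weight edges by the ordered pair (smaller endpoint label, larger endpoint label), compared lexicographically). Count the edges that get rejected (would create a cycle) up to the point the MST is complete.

1

Sort edges by weight, then run Kruskal:
1 4 (5): add — endpoints in different components.
5 6 (6): add — endpoints in different components.
2 3 (7): add — endpoints in different components.
1 3 (8): add — endpoints in different components.
3 4 (8): skip — 3 and 4 already connected.
0 4 (9): add — endpoints in different components.
2 7 (14): add — endpoints in different components.
1 6 (18): add — endpoints in different components.
Edges rejected before the tree was complete: 1.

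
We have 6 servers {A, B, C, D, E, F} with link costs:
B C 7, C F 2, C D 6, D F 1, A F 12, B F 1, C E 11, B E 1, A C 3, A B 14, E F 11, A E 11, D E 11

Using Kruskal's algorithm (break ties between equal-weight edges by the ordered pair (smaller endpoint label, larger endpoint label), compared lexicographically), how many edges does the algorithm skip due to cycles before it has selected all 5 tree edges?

Kruskal: consider edges lightest-first.
B E (1): add — endpoints in different components.
B F (1): add — endpoints in different components.
D F (1): add — endpoints in different components.
C F (2): add — endpoints in different components.
A C (3): add — endpoints in different components.
Edges rejected before the tree was complete: 0.

0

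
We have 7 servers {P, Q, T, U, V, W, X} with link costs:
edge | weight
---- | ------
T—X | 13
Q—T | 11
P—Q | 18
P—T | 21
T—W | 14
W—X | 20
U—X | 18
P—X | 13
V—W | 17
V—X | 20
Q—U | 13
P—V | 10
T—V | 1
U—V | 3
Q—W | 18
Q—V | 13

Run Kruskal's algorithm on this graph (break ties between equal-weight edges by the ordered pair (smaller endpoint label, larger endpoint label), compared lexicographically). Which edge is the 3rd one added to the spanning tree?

P-V

Sort edges by weight, then run Kruskal:
T—V (1): add — endpoints in different components.
U—V (3): add — endpoints in different components.
P—V (10): add — endpoints in different components.
Q—T (11): add — endpoints in different components.
P—X (13): add — endpoints in different components.
Q—U (13): skip — Q and U already connected.
Q—V (13): skip — V and Q already connected.
T—X (13): skip — T and X already connected.
T—W (14): add — endpoints in different components.
The 3rd edge added is P—V.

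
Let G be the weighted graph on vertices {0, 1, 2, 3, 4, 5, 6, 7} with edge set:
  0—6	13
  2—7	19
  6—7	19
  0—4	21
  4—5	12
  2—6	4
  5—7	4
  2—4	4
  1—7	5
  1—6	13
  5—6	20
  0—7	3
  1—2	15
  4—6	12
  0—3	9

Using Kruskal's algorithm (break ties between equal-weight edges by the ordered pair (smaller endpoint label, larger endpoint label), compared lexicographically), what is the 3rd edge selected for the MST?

Sort edges by weight, then run Kruskal:
0—7 (3): add — endpoints in different components.
2—4 (4): add — endpoints in different components.
2—6 (4): add — endpoints in different components.
5—7 (4): add — endpoints in different components.
1—7 (5): add — endpoints in different components.
0—3 (9): add — endpoints in different components.
4—5 (12): add — endpoints in different components.
The 3rd edge added is 2—6.

2-6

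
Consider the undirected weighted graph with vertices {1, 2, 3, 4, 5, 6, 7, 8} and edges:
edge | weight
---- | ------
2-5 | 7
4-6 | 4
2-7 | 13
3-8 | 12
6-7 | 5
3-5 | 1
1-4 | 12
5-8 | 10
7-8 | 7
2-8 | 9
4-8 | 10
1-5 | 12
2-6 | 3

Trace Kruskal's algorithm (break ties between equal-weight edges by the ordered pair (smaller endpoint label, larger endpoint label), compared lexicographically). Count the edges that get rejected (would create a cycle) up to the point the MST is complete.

3

Kruskal: consider edges lightest-first.
3-5 (1): add — endpoints in different components.
2-6 (3): add — endpoints in different components.
4-6 (4): add — endpoints in different components.
6-7 (5): add — endpoints in different components.
2-5 (7): add — endpoints in different components.
7-8 (7): add — endpoints in different components.
2-8 (9): skip — 2 and 8 already connected.
4-8 (10): skip — 4 and 8 already connected.
5-8 (10): skip — 5 and 8 already connected.
1-4 (12): add — endpoints in different components.
Edges rejected before the tree was complete: 3.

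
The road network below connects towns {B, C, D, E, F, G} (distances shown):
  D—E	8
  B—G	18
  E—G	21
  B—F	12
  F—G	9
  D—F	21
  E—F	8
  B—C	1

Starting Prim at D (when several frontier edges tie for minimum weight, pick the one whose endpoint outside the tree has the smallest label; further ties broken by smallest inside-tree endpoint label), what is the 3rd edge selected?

Grow the tree from D using Prim:
Step 1: frontier [D—E 8, D—F 21] → take D—E (8); add E.
Step 2: frontier [D—F 21, E—F 8, E—G 21] → take E—F (8); add F.
Step 3: frontier [E—G 21, F—G 9, B—F 12] → take F—G (9); add G.
Step 4: frontier [B—F 12, B—G 18] → take B—F (12); add B.
Step 5: frontier [B—C 1] → take B—C (1); add C.
The 3rd edge added is F—G.

F-G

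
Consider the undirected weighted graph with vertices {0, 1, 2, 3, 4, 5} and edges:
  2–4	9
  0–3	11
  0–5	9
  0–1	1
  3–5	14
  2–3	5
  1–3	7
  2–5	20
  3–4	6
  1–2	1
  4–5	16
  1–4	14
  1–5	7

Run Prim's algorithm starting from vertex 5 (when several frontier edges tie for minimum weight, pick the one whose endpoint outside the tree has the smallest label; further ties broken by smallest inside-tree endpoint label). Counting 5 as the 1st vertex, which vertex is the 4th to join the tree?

Grow the tree from 5 using Prim:
Step 1: cheapest edge leaving the tree is 1–5 (7); add 1.
Step 2: cheapest edge leaving the tree is 0–1 (1); add 0.
Step 3: cheapest edge leaving the tree is 1–2 (1); add 2.
Step 4: cheapest edge leaving the tree is 2–3 (5); add 3.
Step 5: cheapest edge leaving the tree is 3–4 (6); add 4.
Vertex order: 5, 1, 0, 2, 3, 4. The 4th vertex is 2.

2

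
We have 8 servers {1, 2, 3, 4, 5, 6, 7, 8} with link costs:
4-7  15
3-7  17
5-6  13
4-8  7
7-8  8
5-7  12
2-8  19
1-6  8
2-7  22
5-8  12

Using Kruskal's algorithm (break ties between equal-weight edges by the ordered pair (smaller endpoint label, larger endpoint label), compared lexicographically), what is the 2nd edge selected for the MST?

1-6

Kruskal: consider edges lightest-first.
4-8 (7): add — endpoints in different components.
1-6 (8): add — endpoints in different components.
7-8 (8): add — endpoints in different components.
5-7 (12): add — endpoints in different components.
5-8 (12): skip — 5 and 8 already connected.
5-6 (13): add — endpoints in different components.
4-7 (15): skip — 4 and 7 already connected.
3-7 (17): add — endpoints in different components.
2-8 (19): add — endpoints in different components.
The 2nd edge added is 1-6.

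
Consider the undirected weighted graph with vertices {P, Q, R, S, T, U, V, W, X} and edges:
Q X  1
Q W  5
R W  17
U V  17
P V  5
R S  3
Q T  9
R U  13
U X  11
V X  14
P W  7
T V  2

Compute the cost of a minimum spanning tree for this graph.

Prim's algorithm from U:
Step 1: cheapest edge leaving the tree is U X (11); add X.
Step 2: cheapest edge leaving the tree is Q X (1); add Q.
Step 3: cheapest edge leaving the tree is Q W (5); add W.
Step 4: cheapest edge leaving the tree is P W (7); add P.
Step 5: cheapest edge leaving the tree is P V (5); add V.
Step 6: cheapest edge leaving the tree is T V (2); add T.
Step 7: cheapest edge leaving the tree is R U (13); add R.
Step 8: cheapest edge leaving the tree is R S (3); add S.
MST edges: U X, Q X, Q W, P W, P V, T V, R U, R S; total weight 11+1+5+7+5+2+13+3 = 47.

47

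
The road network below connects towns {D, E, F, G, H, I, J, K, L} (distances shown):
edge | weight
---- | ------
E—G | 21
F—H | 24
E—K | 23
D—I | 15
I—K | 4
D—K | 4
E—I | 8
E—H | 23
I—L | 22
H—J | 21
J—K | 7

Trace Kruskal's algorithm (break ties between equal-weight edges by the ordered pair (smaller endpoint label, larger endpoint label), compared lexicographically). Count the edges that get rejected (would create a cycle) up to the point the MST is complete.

3

Kruskal's algorithm — process edges by increasing weight (ties by edge label):
D—K (4): add — endpoints in different components.
I—K (4): add — endpoints in different components.
J—K (7): add — endpoints in different components.
E—I (8): add — endpoints in different components.
D—I (15): skip — D and I already connected.
E—G (21): add — endpoints in different components.
H—J (21): add — endpoints in different components.
I—L (22): add — endpoints in different components.
E—H (23): skip — E and H already connected.
E—K (23): skip — E and K already connected.
F—H (24): add — endpoints in different components.
Edges rejected before the tree was complete: 3.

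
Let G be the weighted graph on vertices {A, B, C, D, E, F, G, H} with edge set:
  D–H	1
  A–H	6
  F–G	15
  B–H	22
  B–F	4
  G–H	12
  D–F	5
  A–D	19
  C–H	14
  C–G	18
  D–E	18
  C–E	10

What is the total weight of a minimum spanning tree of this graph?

Kruskal's algorithm — process edges by increasing weight (ties by edge label):
D–H (1): add — endpoints in different components.
B–F (4): add — endpoints in different components.
D–F (5): add — endpoints in different components.
A–H (6): add — endpoints in different components.
C–E (10): add — endpoints in different components.
G–H (12): add — endpoints in different components.
C–H (14): add — endpoints in different components.
MST edges: D–H, B–F, D–F, A–H, C–E, G–H, C–H; total weight 1+4+5+6+10+12+14 = 52.

52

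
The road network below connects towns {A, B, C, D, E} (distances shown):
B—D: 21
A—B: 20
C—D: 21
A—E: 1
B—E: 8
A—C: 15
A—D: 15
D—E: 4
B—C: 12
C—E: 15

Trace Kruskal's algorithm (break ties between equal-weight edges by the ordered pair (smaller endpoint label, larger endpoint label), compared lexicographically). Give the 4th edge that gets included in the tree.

B-C

Kruskal's algorithm — process edges by increasing weight (ties by edge label):
A—E (1): add. Components now {A,E} {B} {C} {D}
D—E (4): add. Components now {A,D,E} {B} {C}
B—E (8): add. Components now {A,B,D,E} {C}
B—C (12): add. Components now {A,B,C,D,E}
The 4th edge added is B—C.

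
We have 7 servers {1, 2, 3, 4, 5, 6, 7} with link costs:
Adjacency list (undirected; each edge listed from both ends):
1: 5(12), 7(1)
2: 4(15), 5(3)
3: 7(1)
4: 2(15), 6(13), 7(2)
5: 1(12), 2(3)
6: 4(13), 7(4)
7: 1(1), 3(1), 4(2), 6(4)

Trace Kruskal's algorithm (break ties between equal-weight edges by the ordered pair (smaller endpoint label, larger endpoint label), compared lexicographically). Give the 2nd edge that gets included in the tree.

Kruskal's algorithm — process edges by increasing weight (ties by edge label):
1—7 (1): add. Components now {1,7} {2} {3} {4} {5} {6}
3—7 (1): add. Components now {1,3,7} {2} {4} {5} {6}
4—7 (2): add. Components now {1,3,4,7} {2} {5} {6}
2—5 (3): add. Components now {1,3,4,7} {2,5} {6}
6—7 (4): add. Components now {1,3,4,6,7} {2,5}
1—5 (12): add. Components now {1,2,3,4,5,6,7}
The 2nd edge added is 3—7.

3-7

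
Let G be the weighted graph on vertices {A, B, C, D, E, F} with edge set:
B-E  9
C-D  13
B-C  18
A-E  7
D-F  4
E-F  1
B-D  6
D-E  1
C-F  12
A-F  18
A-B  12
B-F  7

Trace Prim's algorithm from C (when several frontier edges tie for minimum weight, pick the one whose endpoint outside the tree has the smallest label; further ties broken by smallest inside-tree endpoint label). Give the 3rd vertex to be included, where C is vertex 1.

Prim's algorithm from C:
Step 1: frontier [C-F 12, C-D 13, B-C 18] → take C-F (12); add F.
Step 2: frontier [C-D 13, B-C 18, E-F 1, D-F 4, B-F 7, A-F 18] → take E-F (1); add E.
Step 3: frontier [C-D 13, B-C 18, D-E 1, A-E 7, B-E 9, D-F 4, B-F 7, A-F 18] → take D-E (1); add D.
Step 4: frontier [B-C 18, B-D 6, A-E 7, B-E 9, B-F 7, A-F 18] → take B-D (6); add B.
Step 5: frontier [A-B 12, A-E 7, A-F 18] → take A-E (7); add A.
Vertex order: C, F, E, D, B, A. The 3rd vertex is E.

E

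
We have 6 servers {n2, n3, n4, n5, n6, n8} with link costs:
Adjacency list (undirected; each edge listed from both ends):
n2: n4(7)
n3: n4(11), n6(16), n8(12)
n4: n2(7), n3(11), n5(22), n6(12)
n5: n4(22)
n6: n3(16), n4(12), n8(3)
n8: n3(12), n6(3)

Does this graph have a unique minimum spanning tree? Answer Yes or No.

Sort edges by weight, then run Kruskal:
n6–n8 (3): add — endpoints in different components.
n2–n4 (7): add — endpoints in different components.
n3–n4 (11): add — endpoints in different components.
n3–n8 (12): add — endpoints in different components.
n4–n6 (12): skip — n4 and n6 already connected.
n3–n6 (16): skip — n3 and n6 already connected.
n4–n5 (22): add — endpoints in different components.
Non-tree edge n4–n6 has weight 12, equal to the heaviest edge on its tree cycle — swapping gives another MST of the same weight. Not unique.

No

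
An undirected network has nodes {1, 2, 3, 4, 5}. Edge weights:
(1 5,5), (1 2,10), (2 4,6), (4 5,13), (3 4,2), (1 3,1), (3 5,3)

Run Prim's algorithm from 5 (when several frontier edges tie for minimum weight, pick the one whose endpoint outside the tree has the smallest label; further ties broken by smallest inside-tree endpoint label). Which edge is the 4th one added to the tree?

Prim, starting at 5.
Step 1: cheapest edge leaving the tree is 3 5 (3); add 3.
Step 2: cheapest edge leaving the tree is 1 3 (1); add 1.
Step 3: cheapest edge leaving the tree is 3 4 (2); add 4.
Step 4: cheapest edge leaving the tree is 2 4 (6); add 2.
The 4th edge added is 2 4.

2-4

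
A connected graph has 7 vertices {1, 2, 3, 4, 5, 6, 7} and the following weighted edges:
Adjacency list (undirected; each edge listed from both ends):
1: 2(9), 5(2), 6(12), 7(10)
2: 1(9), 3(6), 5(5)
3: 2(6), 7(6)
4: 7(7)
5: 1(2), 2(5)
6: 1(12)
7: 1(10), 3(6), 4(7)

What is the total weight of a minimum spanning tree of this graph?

Prim, starting at 6.
Step 1: frontier [1-6 12] → take 1-6 (12); add 1.
Step 2: frontier [1-5 2, 1-2 9, 1-7 10] → take 1-5 (2); add 5.
Step 3: frontier [1-2 9, 1-7 10, 2-5 5] → take 2-5 (5); add 2.
Step 4: frontier [1-7 10, 2-3 6] → take 2-3 (6); add 3.
Step 5: frontier [1-7 10, 3-7 6] → take 3-7 (6); add 7.
Step 6: frontier [4-7 7] → take 4-7 (7); add 4.
MST edges: 1-6, 1-5, 2-5, 2-3, 3-7, 4-7; total weight 12+2+5+6+6+7 = 38.

38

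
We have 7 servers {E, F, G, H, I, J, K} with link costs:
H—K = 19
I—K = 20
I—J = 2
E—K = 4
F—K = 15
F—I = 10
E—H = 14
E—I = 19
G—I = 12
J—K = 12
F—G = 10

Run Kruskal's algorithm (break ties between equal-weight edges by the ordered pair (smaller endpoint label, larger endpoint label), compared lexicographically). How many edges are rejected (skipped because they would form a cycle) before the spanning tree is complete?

1

Kruskal: consider edges lightest-first.
I—J (2): add. Components now {E} {F} {G} {H} {I,J} {K}
E—K (4): add. Components now {E,K} {F} {G} {H} {I,J}
F—G (10): add. Components now {E,K} {F,G} {H} {I,J}
F—I (10): add. Components now {E,K} {F,G,I,J} {H}
G—I (12): skip — G and I already connected.
J—K (12): add. Components now {E,F,G,I,J,K} {H}
E—H (14): add. Components now {E,F,G,H,I,J,K}
Edges rejected before the tree was complete: 1.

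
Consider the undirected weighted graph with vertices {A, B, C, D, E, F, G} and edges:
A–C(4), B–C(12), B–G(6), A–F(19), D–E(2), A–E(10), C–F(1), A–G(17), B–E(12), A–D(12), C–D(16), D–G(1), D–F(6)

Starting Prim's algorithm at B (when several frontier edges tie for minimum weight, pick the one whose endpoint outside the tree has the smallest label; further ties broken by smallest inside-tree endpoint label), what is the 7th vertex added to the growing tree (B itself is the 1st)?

A

Grow the tree from B using Prim:
Step 1: frontier [B–G 6, B–C 12, B–E 12] → take B–G (6); add G.
Step 2: frontier [B–C 12, B–E 12, D–G 1, A–G 17] → take D–G (1); add D.
Step 3: frontier [B–C 12, B–E 12, D–E 2, D–F 6, A–D 12, C–D 16, A–G 17] → take D–E (2); add E.
Step 4: frontier [B–C 12, D–F 6, A–D 12, C–D 16, A–E 10, A–G 17] → take D–F (6); add F.
Step 5: frontier [B–C 12, A–D 12, C–D 16, A–E 10, C–F 1, A–F 19, A–G 17] → take C–F (1); add C.
Step 6: frontier [A–C 4, A–D 12, A–E 10, A–F 19, A–G 17] → take A–C (4); add A.
Vertex order: B, G, D, E, F, C, A. The 7th vertex is A.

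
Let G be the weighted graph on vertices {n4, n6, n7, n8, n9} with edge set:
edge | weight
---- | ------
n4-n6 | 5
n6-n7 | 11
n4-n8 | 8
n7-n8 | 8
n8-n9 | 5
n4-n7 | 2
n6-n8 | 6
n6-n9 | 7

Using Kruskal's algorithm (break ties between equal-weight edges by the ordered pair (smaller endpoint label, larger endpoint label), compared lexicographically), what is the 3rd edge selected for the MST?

Kruskal's algorithm — process edges by increasing weight (ties by edge label):
n4-n7 (2): add — endpoints in different components.
n4-n6 (5): add — endpoints in different components.
n8-n9 (5): add — endpoints in different components.
n6-n8 (6): add — endpoints in different components.
The 3rd edge added is n8-n9.

n8-n9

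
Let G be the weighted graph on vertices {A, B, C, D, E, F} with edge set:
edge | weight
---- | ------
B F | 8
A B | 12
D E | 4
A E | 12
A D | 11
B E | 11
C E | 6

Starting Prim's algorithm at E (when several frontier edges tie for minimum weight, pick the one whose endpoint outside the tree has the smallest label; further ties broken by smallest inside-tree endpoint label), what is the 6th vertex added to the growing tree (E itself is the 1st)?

Prim, starting at E.
Step 1: cheapest edge leaving the tree is D E (4); add D.
Step 2: cheapest edge leaving the tree is C E (6); add C.
Step 3: cheapest edge leaving the tree is A D (11); add A.
Step 4: cheapest edge leaving the tree is B E (11); add B.
Step 5: cheapest edge leaving the tree is B F (8); add F.
Vertex order: E, D, C, A, B, F. The 6th vertex is F.

F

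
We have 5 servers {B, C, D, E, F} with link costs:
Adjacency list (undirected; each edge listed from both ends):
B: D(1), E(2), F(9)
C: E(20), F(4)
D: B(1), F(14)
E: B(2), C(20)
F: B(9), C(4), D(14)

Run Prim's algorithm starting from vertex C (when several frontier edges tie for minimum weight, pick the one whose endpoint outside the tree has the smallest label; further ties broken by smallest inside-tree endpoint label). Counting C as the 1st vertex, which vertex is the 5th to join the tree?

E

Prim's algorithm from C:
Step 1: cheapest edge leaving the tree is C-F (4); add F.
Step 2: cheapest edge leaving the tree is B-F (9); add B.
Step 3: cheapest edge leaving the tree is B-D (1); add D.
Step 4: cheapest edge leaving the tree is B-E (2); add E.
Vertex order: C, F, B, D, E. The 5th vertex is E.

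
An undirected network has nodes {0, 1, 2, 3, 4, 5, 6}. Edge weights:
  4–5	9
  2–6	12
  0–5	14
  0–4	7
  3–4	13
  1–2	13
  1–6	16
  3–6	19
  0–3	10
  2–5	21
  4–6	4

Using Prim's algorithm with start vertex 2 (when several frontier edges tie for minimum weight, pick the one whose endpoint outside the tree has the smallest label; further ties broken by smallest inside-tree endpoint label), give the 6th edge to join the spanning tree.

Grow the tree from 2 using Prim:
Step 1: frontier [2–6 12, 1–2 13, 2–5 21] → take 2–6 (12); add 6.
Step 2: frontier [1–2 13, 2–5 21, 4–6 4, 1–6 16, 3–6 19] → take 4–6 (4); add 4.
Step 3: frontier [1–2 13, 2–5 21, 0–4 7, 4–5 9, 3–4 13, 1–6 16, 3–6 19] → take 0–4 (7); add 0.
Step 4: frontier [0–3 10, 0–5 14, 1–2 13, 2–5 21, 4–5 9, 3–4 13, 1–6 16, 3–6 19] → take 4–5 (9); add 5.
Step 5: frontier [0–3 10, 1–2 13, 3–4 13, 1–6 16, 3–6 19] → take 0–3 (10); add 3.
Step 6: frontier [1–2 13, 1–6 16] → take 1–2 (13); add 1.
The 6th edge added is 1–2.

1-2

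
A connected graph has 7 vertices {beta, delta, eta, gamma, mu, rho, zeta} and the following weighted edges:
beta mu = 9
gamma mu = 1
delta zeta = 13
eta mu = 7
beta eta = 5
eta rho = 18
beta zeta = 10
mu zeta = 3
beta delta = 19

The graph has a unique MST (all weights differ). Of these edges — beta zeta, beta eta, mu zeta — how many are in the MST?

Kruskal: consider edges lightest-first.
gamma mu (1): add — endpoints in different components.
mu zeta (3): add — endpoints in different components.
beta eta (5): add — endpoints in different components.
eta mu (7): add — endpoints in different components.
beta mu (9): skip — beta and mu already connected.
beta zeta (10): skip — zeta and beta already connected.
delta zeta (13): add — endpoints in different components.
eta rho (18): add — endpoints in different components.
MST edge set: {gamma mu, mu zeta, beta eta, eta mu, delta zeta, eta rho}.
Of the listed edges, {beta eta, mu zeta} are in the MST → 2.

2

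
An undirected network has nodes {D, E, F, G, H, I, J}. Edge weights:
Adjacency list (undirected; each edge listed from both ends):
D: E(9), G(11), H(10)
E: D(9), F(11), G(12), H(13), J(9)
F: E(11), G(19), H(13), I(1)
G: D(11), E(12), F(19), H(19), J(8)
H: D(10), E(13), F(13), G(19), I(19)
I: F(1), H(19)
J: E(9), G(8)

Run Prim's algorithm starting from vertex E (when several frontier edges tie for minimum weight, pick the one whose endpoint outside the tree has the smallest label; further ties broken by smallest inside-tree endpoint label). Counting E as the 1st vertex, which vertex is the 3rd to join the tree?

Grow the tree from E using Prim:
Step 1: frontier [D-E 9, E-J 9, E-F 11, E-G 12, E-H 13] → take D-E (9); add D.
Step 2: frontier [D-H 10, D-G 11, E-J 9, E-F 11, E-G 12, E-H 13] → take E-J (9); add J.
Step 3: frontier [D-H 10, D-G 11, E-F 11, E-G 12, E-H 13, G-J 8] → take G-J (8); add G.
Step 4: frontier [D-H 10, E-F 11, E-H 13, F-G 19, G-H 19] → take D-H (10); add H.
Step 5: frontier [E-F 11, F-G 19, F-H 13, H-I 19] → take E-F (11); add F.
Step 6: frontier [F-I 1, H-I 19] → take F-I (1); add I.
Vertex order: E, D, J, G, H, F, I. The 3rd vertex is J.

J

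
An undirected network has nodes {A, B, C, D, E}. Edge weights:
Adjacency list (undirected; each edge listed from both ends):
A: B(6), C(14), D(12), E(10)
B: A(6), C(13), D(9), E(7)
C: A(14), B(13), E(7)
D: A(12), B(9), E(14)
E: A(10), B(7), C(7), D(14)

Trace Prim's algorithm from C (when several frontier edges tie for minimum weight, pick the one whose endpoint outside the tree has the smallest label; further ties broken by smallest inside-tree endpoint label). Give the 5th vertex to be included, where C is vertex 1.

D

Grow the tree from C using Prim:
Step 1: frontier [C–E 7, B–C 13, A–C 14] → take C–E (7); add E.
Step 2: frontier [B–C 13, A–C 14, B–E 7, A–E 10, D–E 14] → take B–E (7); add B.
Step 3: frontier [A–B 6, B–D 9, A–C 14, A–E 10, D–E 14] → take A–B (6); add A.
Step 4: frontier [A–D 12, B–D 9, D–E 14] → take B–D (9); add D.
Vertex order: C, E, B, A, D. The 5th vertex is D.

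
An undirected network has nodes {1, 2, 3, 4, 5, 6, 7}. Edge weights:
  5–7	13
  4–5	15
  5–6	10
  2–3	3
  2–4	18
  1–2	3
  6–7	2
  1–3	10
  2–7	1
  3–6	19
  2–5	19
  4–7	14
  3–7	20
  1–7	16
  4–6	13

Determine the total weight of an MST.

32

Kruskal's algorithm — process edges by increasing weight (ties by edge label):
2–7 (1): add — endpoints in different components.
6–7 (2): add — endpoints in different components.
1–2 (3): add — endpoints in different components.
2–3 (3): add — endpoints in different components.
1–3 (10): skip — 1 and 3 already connected.
5–6 (10): add — endpoints in different components.
4–6 (13): add — endpoints in different components.
MST edges: 2–7, 6–7, 1–2, 2–3, 5–6, 4–6; total weight 1+2+3+3+10+13 = 32.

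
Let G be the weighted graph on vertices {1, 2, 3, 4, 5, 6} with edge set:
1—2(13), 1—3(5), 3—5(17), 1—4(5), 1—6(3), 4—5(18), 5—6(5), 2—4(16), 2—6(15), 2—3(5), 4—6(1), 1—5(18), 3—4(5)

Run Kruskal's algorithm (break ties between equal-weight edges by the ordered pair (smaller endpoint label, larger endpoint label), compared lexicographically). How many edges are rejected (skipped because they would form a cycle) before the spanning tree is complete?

Kruskal's algorithm — process edges by increasing weight (ties by edge label):
4—6 (1): add — endpoints in different components.
1—6 (3): add — endpoints in different components.
1—3 (5): add — endpoints in different components.
1—4 (5): skip — 1 and 4 already connected.
2—3 (5): add — endpoints in different components.
3—4 (5): skip — 3 and 4 already connected.
5—6 (5): add — endpoints in different components.
Edges rejected before the tree was complete: 2.

2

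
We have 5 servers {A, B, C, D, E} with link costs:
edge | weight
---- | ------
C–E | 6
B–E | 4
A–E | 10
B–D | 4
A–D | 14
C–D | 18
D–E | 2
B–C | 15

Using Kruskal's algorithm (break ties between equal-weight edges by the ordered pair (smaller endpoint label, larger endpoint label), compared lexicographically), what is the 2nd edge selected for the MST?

B-D

Sort edges by weight, then run Kruskal:
D–E (2): add — endpoints in different components.
B–D (4): add — endpoints in different components.
B–E (4): skip — B and E already connected.
C–E (6): add — endpoints in different components.
A–E (10): add — endpoints in different components.
The 2nd edge added is B–D.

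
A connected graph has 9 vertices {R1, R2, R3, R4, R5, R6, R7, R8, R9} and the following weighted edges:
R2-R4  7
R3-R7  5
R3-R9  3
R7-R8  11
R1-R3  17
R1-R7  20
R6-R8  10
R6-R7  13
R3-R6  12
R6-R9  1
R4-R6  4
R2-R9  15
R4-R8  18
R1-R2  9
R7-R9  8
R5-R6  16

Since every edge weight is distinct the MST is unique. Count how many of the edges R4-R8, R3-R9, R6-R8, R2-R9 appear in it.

2

Kruskal's algorithm — process edges by increasing weight (ties by edge label):
R6-R9 (1): add — endpoints in different components.
R3-R9 (3): add — endpoints in different components.
R4-R6 (4): add — endpoints in different components.
R3-R7 (5): add — endpoints in different components.
R2-R4 (7): add — endpoints in different components.
R7-R9 (8): skip — R7 and R9 already connected.
R1-R2 (9): add — endpoints in different components.
R6-R8 (10): add — endpoints in different components.
R7-R8 (11): skip — R7 and R8 already connected.
R3-R6 (12): skip — R3 and R6 already connected.
R6-R7 (13): skip — R6 and R7 already connected.
R2-R9 (15): skip — R2 and R9 already connected.
R5-R6 (16): add — endpoints in different components.
MST edge set: {R6-R9, R3-R9, R4-R6, R3-R7, R2-R4, R1-R2, R6-R8, R5-R6}.
Of the listed edges, {R3-R9, R6-R8} are in the MST → 2.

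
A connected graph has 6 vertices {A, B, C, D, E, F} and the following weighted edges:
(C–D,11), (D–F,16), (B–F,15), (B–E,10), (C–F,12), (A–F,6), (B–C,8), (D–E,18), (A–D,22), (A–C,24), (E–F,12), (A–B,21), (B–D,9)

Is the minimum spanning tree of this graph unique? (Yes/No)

Kruskal: consider edges lightest-first.
A–F (6): add — endpoints in different components.
B–C (8): add — endpoints in different components.
B–D (9): add — endpoints in different components.
B–E (10): add — endpoints in different components.
C–D (11): skip — C and D already connected.
C–F (12): add — endpoints in different components.
Non-tree edge E–F has weight 12, equal to the heaviest edge on its tree cycle — swapping gives another MST of the same weight. Not unique.

No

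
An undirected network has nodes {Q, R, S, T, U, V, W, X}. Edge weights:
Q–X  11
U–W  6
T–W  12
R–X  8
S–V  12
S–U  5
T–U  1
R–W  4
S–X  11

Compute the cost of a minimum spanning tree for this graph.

47

Kruskal: consider edges lightest-first.
T–U (1): add — endpoints in different components.
R–W (4): add — endpoints in different components.
S–U (5): add — endpoints in different components.
U–W (6): add — endpoints in different components.
R–X (8): add — endpoints in different components.
Q–X (11): add — endpoints in different components.
S–X (11): skip — S and X already connected.
S–V (12): add — endpoints in different components.
MST edges: T–U, R–W, S–U, U–W, R–X, Q–X, S–V; total weight 1+4+5+6+8+11+12 = 47.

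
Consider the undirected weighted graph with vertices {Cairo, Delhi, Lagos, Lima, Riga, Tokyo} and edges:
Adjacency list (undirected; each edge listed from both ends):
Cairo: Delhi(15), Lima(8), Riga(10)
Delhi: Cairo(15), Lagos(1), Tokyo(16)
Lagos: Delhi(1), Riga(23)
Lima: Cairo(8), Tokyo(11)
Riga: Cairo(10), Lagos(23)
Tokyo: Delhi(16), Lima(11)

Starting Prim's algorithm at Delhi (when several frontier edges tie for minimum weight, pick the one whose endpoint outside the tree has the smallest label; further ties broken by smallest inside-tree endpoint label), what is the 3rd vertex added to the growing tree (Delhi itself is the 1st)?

Cairo

Grow the tree from Delhi using Prim:
Step 1: frontier [Delhi–Lagos 1, Cairo–Delhi 15, Delhi–Tokyo 16] → take Delhi–Lagos (1); add Lagos.
Step 2: frontier [Cairo–Delhi 15, Delhi–Tokyo 16, Lagos–Riga 23] → take Cairo–Delhi (15); add Cairo.
Step 3: frontier [Cairo–Lima 8, Cairo–Riga 10, Delhi–Tokyo 16, Lagos–Riga 23] → take Cairo–Lima (8); add Lima.
Step 4: frontier [Cairo–Riga 10, Delhi–Tokyo 16, Lagos–Riga 23, Lima–Tokyo 11] → take Cairo–Riga (10); add Riga.
Step 5: frontier [Delhi–Tokyo 16, Lima–Tokyo 11] → take Lima–Tokyo (11); add Tokyo.
Vertex order: Delhi, Lagos, Cairo, Lima, Riga, Tokyo. The 3rd vertex is Cairo.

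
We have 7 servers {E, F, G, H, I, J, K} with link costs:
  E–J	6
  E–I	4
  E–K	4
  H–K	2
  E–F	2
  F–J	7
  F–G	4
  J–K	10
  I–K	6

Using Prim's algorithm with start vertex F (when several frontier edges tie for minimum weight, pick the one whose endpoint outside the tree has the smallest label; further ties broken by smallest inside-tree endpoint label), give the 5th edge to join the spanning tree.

Prim, starting at F.
Step 1: frontier [E–F 2, F–G 4, F–J 7] → take E–F (2); add E.
Step 2: frontier [E–I 4, E–K 4, E–J 6, F–G 4, F–J 7] → take F–G (4); add G.
Step 3: frontier [E–I 4, E–K 4, E–J 6, F–J 7] → take E–I (4); add I.
Step 4: frontier [E–K 4, E–J 6, F–J 7, I–K 6] → take E–K (4); add K.
Step 5: frontier [E–J 6, F–J 7, H–K 2, J–K 10] → take H–K (2); add H.
Step 6: frontier [E–J 6, F–J 7, J–K 10] → take E–J (6); add J.
The 5th edge added is H–K.

H-K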